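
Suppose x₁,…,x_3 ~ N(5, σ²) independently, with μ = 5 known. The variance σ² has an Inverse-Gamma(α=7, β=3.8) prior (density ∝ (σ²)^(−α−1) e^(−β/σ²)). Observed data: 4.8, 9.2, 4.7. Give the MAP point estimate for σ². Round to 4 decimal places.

Sum of squared deviations about the known mean: SS = (4.8−5)² + (9.2−5)² + (4.7−5)² = 17.77.
The Normal likelihood contributes (σ²)^(−n/2) exp(−SS/(2σ²)), so the posterior is Inverse-Gamma(α + n/2, β + SS/2) = Inverse-Gamma(8.5, 12.685).
The mode of Inverse-Gamma(a, b) is b/(a+1) = 12.685/9.5 ≈ 1.3353.

σ̂²_MAP = 1.3353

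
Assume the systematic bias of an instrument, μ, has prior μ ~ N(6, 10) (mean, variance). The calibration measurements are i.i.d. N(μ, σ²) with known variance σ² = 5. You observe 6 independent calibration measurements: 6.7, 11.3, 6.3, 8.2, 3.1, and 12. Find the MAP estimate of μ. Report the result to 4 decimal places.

n = 6; x̄ = (6.7 + 11.3 + 6.3 + 8.2 + 3.1 + 12)/6 = 47.6/6 = 119/15 ≈ 7.9333.
For a Normal prior and Normal likelihood with known variance, the posterior is Normal; its mode equals its mean, the precision-weighted average.
Prior precision 1/σ₀² = 1/10 = 0.1; data precision n/σ² = 6/5 = 1.2.
μ̂ = (0.1·6 + 1.2·(119/15)) / (0.1 + 1.2) = 10.12/1.3 = 506/65 ≈ 7.7846.

μ̂_MAP = 7.7846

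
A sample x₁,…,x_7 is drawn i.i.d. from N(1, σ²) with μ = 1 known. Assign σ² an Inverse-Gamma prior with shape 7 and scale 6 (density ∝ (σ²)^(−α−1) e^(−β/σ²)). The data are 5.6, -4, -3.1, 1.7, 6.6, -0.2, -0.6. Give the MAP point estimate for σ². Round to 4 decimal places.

σ̂²_MAP = 4.8183

Sum of squared deviations about the known mean: SS = (5.6−1)² + (-4−1)² + (-3.1−1)² + (1.7−1)² + (6.6−1)² + (-0.2−1)² + (-0.6−1)² = 98.82.
The Normal likelihood contributes (σ²)^(−n/2) exp(−SS/(2σ²)), so the posterior is Inverse-Gamma(α + n/2, β + SS/2) = Inverse-Gamma(10.5, 55.41).
The mode of Inverse-Gamma(a, b) is b/(a+1) = 55.41/11.5 ≈ 4.8183.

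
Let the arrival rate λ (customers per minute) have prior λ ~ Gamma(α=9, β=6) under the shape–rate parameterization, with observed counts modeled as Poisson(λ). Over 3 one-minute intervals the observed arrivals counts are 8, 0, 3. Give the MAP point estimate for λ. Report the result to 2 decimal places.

Σxᵢ = 8+0+3 = 11, with n = 3.
Posterior ∝ λ^8e^(−6λ) · λ^11e^(−3λ) = λ^19e^(−9λ), i.e. Gamma(shape=20, rate=9).
The mode of a Gamma(a, b) with a ≥ 1 (shape–rate) is (a−1)/b = 19/9 ≈ 2.11.

λ̂_MAP = 2.11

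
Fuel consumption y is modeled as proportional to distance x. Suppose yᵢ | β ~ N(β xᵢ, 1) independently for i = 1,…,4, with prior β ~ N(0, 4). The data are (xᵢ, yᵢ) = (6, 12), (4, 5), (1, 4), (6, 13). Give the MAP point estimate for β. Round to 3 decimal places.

β̂_MAP = 1.950

log p(β | y) = −Σ(yᵢ − βxᵢ)²/(2·1) − β²/(2·4) + const.
Setting the derivative to zero: Σxᵢ(yᵢ − βxᵢ)/1 − β/4 = 0, so β = Σxᵢyᵢ / (Σxᵢ² + σ²/τ²).
Σxᵢyᵢ = 6·12 + 4·5 + 1·4 + 6·13 = 174; Σxᵢ² = 89; σ²/τ² = 0.25.
β̂_MAP = 174 / (89 + 0.25) = 174/89.25 ≈ 1.950.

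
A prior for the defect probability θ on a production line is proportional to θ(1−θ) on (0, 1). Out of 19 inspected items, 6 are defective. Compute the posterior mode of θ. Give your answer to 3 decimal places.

The prior density ∝ θ(1−θ)^1 is the kernel of Beta(2, 2).
Data: 6 successes in 19 trials. The binomial likelihood contributes θ^6(1−θ)^13, so the posterior is Beta(2+6, 2+13) = Beta(8, 15).
For Beta(a, b) with a, b > 1 the mode is (a−1)/(a+b−2) = 7/21 ≈ 0.333.

θ̂_MAP = 0.333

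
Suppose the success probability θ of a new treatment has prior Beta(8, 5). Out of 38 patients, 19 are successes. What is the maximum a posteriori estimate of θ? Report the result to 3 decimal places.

Prior: Beta(8, 5).
Data: 19 successes in 38 trials. The binomial likelihood contributes θ^19(1−θ)^19, so the posterior is Beta(8+19, 5+19) = Beta(27, 24).
For Beta(a, b) with a, b > 1 the mode is (a−1)/(a+b−2) = 26/49 ≈ 0.531.

θ̂_MAP = 0.531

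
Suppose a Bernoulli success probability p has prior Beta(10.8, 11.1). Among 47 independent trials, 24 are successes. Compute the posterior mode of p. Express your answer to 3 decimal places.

p̂_MAP = 0.505

Prior: Beta(10.8, 11.1).
Data: 24 successes in 47 trials. The binomial likelihood contributes p^24(1−p)^23, so the posterior is Beta(10.8+24, 11.1+23) = Beta(34.8, 34.1).
For Beta(a, b) with a, b > 1 the mode is (a−1)/(a+b−2) = 33.8/66.9 ≈ 0.505.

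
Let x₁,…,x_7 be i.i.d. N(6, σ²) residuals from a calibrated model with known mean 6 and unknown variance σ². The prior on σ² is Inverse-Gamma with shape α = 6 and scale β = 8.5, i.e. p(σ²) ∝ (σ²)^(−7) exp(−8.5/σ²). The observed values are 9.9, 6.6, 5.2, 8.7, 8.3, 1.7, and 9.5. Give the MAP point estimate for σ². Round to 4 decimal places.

σ̂²_MAP = 3.6443

Sum of squared deviations about the known mean: SS = (9.9−6)² + (6.6−6)² + (5.2−6)² + (8.7−6)² + (8.3−6)² + (1.7−6)² + (9.5−6)² = 59.53.
The Normal likelihood contributes (σ²)^(−n/2) exp(−SS/(2σ²)), so the posterior is Inverse-Gamma(α + n/2, β + SS/2) = Inverse-Gamma(9.5, 38.265).
The mode of Inverse-Gamma(a, b) is b/(a+1) = 38.265/10.5 ≈ 3.6443.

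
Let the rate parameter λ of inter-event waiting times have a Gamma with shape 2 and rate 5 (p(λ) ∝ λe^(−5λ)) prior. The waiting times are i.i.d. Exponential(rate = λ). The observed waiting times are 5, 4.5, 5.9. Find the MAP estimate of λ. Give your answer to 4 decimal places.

The Exponential(rate=λ) likelihood is ∝ λ^n e^(−λΣtᵢ). Here n = 3 and Σtᵢ = 5 + 4.5 + 5.9 = 15.4.
Posterior ∝ λe^(−5λ) · λ^3e^(−15.4λ) = λ^4e^(−20.4λ), i.e. Gamma(5, 20.4).
Mode = (a−1)/b = 4/20.4 ≈ 0.1961.

λ̂_MAP = 0.1961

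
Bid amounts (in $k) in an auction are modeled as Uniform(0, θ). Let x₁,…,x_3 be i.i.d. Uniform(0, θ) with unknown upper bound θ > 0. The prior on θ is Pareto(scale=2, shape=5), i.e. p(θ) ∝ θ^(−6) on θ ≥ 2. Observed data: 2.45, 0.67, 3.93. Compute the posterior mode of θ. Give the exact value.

θ̂_MAP = 3.93

The Uniform(0, θ) likelihood is θ^(−n) for θ ≥ max(xᵢ), zero otherwise. Here max(xᵢ) = 3.93.
Posterior ∝ θ^(−6) · θ^(−3) = θ^(−9) on θ ≥ max(2, 3.93) = 3.93.
This density is strictly decreasing in θ, so the posterior mode lies at the lower boundary of the support.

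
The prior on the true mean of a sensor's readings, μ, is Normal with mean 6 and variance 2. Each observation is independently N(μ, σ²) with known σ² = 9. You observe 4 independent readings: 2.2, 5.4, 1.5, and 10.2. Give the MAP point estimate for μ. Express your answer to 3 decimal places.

n = 4; x̄ = (2.2 + 5.4 + 1.5 + 10.2)/4 = 19.3/4 = 4.825.
For a Normal prior and Normal likelihood with known variance, the posterior is Normal; its mode equals its mean, the precision-weighted average.
Prior precision 1/σ₀² = 1/2 = 0.5; data precision n/σ² = 4/9.
μ̂ = (0.5·6 + (4/9)·4.825) / (0.5 + 4/9) = (463/90)/(17/18) = 463/85 ≈ 5.447.

μ̂_MAP = 5.447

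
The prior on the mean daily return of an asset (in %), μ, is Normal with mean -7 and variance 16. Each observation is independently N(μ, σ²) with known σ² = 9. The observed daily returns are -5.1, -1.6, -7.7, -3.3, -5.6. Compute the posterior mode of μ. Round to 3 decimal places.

μ̂_MAP = -4.897

n = 5; x̄ = ((-5.1) + (-1.6) + (-7.7) + (-3.3) + (-5.6))/5 = -23.3/5 = -4.66.
For a Normal prior and Normal likelihood with known variance, the posterior is Normal; its mode equals its mean, the precision-weighted average.
Prior precision 1/σ₀² = 1/16 = 0.0625; data precision n/σ² = 5/9.
μ̂ = (0.0625·(-7) + (5/9)·(-4.66)) / (0.0625 + 5/9) = (-2179/720)/(89/144) = -2179/445 ≈ -4.897.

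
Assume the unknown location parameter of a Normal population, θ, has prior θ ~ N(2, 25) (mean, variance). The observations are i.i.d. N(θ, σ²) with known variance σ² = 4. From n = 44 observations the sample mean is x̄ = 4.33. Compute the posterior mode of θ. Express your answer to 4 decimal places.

n = 44, x̄ = 4.33.
For a Normal prior and Normal likelihood with known variance, the posterior is Normal; its mode equals its mean, the precision-weighted average.
Prior precision 1/σ₀² = 1/25 = 0.04; data precision n/σ² = 44/4 = 11.
θ̂ = (0.04·2 + 11·4.33) / (0.04 + 11) = 47.71/11.04 = 4771/1104 ≈ 4.3216.

θ̂_MAP = 4.3216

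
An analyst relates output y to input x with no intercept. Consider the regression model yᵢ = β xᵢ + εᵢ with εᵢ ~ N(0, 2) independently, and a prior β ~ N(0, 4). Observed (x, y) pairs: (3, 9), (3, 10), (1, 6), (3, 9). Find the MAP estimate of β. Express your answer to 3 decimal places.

β̂_MAP = 3.158

log p(β | y) = −Σ(yᵢ − βxᵢ)²/(2·2) − β²/(2·4) + const.
Setting the derivative to zero: Σxᵢ(yᵢ − βxᵢ)/2 − β/4 = 0, so β = Σxᵢyᵢ / (Σxᵢ² + σ²/τ²).
Σxᵢyᵢ = 3·9 + 3·10 + 1·6 + 3·9 = 90; Σxᵢ² = 28; σ²/τ² = 0.5.
β̂_MAP = 90 / (28 + 0.5) = 90/28.5 ≈ 3.158.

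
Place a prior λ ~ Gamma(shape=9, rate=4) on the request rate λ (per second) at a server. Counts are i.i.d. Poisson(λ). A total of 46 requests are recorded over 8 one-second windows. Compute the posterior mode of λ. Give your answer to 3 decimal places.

Σxᵢ = 46, n = 8.
Posterior ∝ λ^8e^(−4λ) · λ^46e^(−8λ) = λ^54e^(−12λ), i.e. Gamma(shape=55, rate=12).
The mode of a Gamma(a, b) with a ≥ 1 (shape–rate) is (a−1)/b = 54/12 ≈ 4.500.

λ̂_MAP = 4.500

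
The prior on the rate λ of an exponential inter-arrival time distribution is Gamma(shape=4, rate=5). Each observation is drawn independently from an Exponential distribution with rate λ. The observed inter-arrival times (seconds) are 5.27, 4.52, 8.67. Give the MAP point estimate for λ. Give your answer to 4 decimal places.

The Exponential(rate=λ) likelihood is ∝ λ^n e^(−λΣtᵢ). Here n = 3 and Σtᵢ = 5.27 + 4.52 + 8.67 = 18.46.
Posterior ∝ λ^3e^(−5λ) · λ^3e^(−18.46λ) = λ^6e^(−23.46λ), i.e. Gamma(7, 23.46).
Mode = (a−1)/b = 6/23.46 ≈ 0.2558.

λ̂_MAP = 0.2558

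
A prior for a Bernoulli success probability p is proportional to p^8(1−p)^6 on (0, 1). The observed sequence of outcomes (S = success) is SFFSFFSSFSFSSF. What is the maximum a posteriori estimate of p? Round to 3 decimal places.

p̂_MAP = 0.536

The prior density ∝ p^8(1−p)^6 is the kernel of Beta(9, 7).
Data: 7 successes in 14 trials (from the sequence). The binomial likelihood contributes p^7(1−p)^7, so the posterior is Beta(9+7, 7+7) = Beta(16, 14).
For Beta(a, b) with a, b > 1 the mode is (a−1)/(a+b−2) = 15/28 ≈ 0.536.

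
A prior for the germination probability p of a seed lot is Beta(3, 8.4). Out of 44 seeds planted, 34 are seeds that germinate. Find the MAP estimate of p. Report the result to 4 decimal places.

Prior: Beta(3, 8.4).
Data: 34 successes in 44 trials. The binomial likelihood contributes p^34(1−p)^10, so the posterior is Beta(3+34, 8.4+10) = Beta(37, 18.4).
For Beta(a, b) with a, b > 1 the mode is (a−1)/(a+b−2) = 36/53.4 ≈ 0.6742.

p̂_MAP = 0.6742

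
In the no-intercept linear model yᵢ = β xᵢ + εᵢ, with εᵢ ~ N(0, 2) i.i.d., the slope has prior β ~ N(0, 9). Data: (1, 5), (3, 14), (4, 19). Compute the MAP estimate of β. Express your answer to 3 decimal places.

β̂_MAP = 4.691

log p(β | y) = −Σ(yᵢ − βxᵢ)²/(2·2) − β²/(2·9) + const.
Setting the derivative to zero: Σxᵢ(yᵢ − βxᵢ)/2 − β/9 = 0, so β = Σxᵢyᵢ / (Σxᵢ² + σ²/τ²).
Σxᵢyᵢ = 1·5 + 3·14 + 4·19 = 123; Σxᵢ² = 26; σ²/τ² = 2/9.
β̂_MAP = 123 / (26 + 2/9) = 123/(236/9) = 1107/236 ≈ 4.691.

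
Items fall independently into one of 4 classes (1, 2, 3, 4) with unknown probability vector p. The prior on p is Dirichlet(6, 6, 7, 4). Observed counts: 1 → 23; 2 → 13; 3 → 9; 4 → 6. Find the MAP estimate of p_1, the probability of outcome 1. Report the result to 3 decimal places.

The posterior is Dirichlet(αᵢ + nᵢ) = Dirichlet(29, 19, 16, 10).
For a Dirichlet(a₁,…,a_K) with all aᵢ > 1, the mode has j-th component (aⱼ − 1)/(Σaᵢ − K).
Here Σaᵢ = 74 and K = 4, so p_1 = (29 − 1)/(74 − 4) = 28/70 ≈ 0.400.

MAP estimate: 0.400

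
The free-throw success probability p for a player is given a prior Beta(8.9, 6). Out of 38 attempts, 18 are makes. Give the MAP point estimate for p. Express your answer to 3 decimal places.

Prior: Beta(8.9, 6).
Data: 18 successes in 38 trials. The binomial likelihood contributes p^18(1−p)^20, so the posterior is Beta(8.9+18, 6+20) = Beta(26.9, 26).
For Beta(a, b) with a, b > 1 the mode is (a−1)/(a+b−2) = 25.9/50.9 ≈ 0.509.

p̂_MAP = 0.509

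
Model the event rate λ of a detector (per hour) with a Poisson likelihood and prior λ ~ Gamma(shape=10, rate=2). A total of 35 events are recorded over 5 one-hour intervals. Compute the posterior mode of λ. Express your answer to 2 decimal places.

Σxᵢ = 35, n = 5.
Posterior ∝ λ^9e^(−2λ) · λ^35e^(−5λ) = λ^44e^(−7λ), i.e. Gamma(shape=45, rate=7).
The mode of a Gamma(a, b) with a ≥ 1 (shape–rate) is (a−1)/b = 44/7 ≈ 6.29.

λ̂_MAP = 6.29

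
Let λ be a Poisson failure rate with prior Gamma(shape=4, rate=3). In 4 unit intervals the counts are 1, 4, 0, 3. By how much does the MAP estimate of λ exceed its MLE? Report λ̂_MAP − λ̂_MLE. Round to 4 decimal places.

MAP − MLE = -0.4286

Σxᵢ = 8. Posterior is Gamma(12, 7); MAP = (12−1)/7 = 11/7 ≈ 1.57143.
MLE = x̄ = 8/4 ≈ 2.00000.
Difference = 11/7 − 8/4 = -3/7 ≈ -0.4286.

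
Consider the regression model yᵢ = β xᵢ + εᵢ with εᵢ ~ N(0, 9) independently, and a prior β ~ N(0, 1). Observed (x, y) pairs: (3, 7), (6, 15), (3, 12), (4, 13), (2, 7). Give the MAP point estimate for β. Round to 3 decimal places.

β̂_MAP = 2.566

log p(β | y) = −Σ(yᵢ − βxᵢ)²/(2·9) − β²/(2·1) + const.
Setting the derivative to zero: Σxᵢ(yᵢ − βxᵢ)/9 − β/1 = 0, so β = Σxᵢyᵢ / (Σxᵢ² + σ²/τ²).
Σxᵢyᵢ = 3·7 + 6·15 + 3·12 + 4·13 + 2·7 = 213; Σxᵢ² = 74; σ²/τ² = 9.
β̂_MAP = 213 / (74 + 9) = 213/83 ≈ 2.566.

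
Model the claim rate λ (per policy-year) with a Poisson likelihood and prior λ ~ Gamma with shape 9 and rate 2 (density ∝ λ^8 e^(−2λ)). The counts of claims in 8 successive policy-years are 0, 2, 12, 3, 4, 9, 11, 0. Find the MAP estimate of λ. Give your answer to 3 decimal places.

Σxᵢ = 0+2+12+3+4+9+11+0 = 41, with n = 8.
Posterior ∝ λ^8e^(−2λ) · λ^41e^(−8λ) = λ^49e^(−10λ), i.e. Gamma(shape=50, rate=10).
The mode of a Gamma(a, b) with a ≥ 1 (shape–rate) is (a−1)/b = 49/10 ≈ 4.900.

λ̂_MAP = 4.900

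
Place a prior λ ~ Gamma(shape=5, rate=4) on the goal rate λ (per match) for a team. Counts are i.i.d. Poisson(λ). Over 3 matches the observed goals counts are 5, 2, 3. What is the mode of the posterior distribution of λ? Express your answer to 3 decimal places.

λ̂_MAP = 2.000

Σxᵢ = 5+2+3 = 10, with n = 3.
Posterior ∝ λ^4e^(−4λ) · λ^10e^(−3λ) = λ^14e^(−7λ), i.e. Gamma(shape=15, rate=7).
The mode of a Gamma(a, b) with a ≥ 1 (shape–rate) is (a−1)/b = 14/7 ≈ 2.000.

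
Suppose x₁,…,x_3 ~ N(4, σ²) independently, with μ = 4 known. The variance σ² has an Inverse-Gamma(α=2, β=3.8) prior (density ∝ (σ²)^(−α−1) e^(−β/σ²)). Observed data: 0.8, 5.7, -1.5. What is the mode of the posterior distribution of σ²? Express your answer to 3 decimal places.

σ̂²_MAP = 5.664

Sum of squared deviations about the known mean: SS = (0.8−4)² + (5.7−4)² + (-1.5−4)² = 43.38.
The Normal likelihood contributes (σ²)^(−n/2) exp(−SS/(2σ²)), so the posterior is Inverse-Gamma(α + n/2, β + SS/2) = Inverse-Gamma(3.5, 25.49).
The mode of Inverse-Gamma(a, b) is b/(a+1) = 25.49/4.5 ≈ 5.664.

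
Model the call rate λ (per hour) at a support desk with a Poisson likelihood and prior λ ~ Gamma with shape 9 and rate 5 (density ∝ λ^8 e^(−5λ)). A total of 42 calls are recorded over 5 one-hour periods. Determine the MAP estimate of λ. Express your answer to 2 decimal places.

λ̂_MAP = 5.00

Σxᵢ = 42, n = 5.
Posterior ∝ λ^8e^(−5λ) · λ^42e^(−5λ) = λ^50e^(−10λ), i.e. Gamma(shape=51, rate=10).
The mode of a Gamma(a, b) with a ≥ 1 (shape–rate) is (a−1)/b = 50/10 ≈ 5.00.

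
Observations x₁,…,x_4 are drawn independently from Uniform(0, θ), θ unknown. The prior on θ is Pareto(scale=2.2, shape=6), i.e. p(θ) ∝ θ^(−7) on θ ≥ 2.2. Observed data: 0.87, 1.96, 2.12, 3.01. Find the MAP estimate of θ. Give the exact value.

θ̂_MAP = 3.01

The Uniform(0, θ) likelihood is θ^(−n) for θ ≥ max(xᵢ), zero otherwise. Here max(xᵢ) = 3.01.
Posterior ∝ θ^(−7) · θ^(−4) = θ^(−11) on θ ≥ max(2.2, 3.01) = 3.01.
This density is strictly decreasing in θ, so the posterior mode lies at the lower boundary of the support.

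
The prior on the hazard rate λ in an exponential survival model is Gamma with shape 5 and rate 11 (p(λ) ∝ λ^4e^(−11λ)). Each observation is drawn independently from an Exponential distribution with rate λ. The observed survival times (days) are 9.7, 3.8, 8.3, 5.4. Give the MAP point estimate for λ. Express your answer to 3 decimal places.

The Exponential(rate=λ) likelihood is ∝ λ^n e^(−λΣtᵢ). Here n = 4 and Σtᵢ = 9.7 + 3.8 + 8.3 + 5.4 = 27.2.
Posterior ∝ λ^4e^(−11λ) · λ^4e^(−27.2λ) = λ^8e^(−38.2λ), i.e. Gamma(9, 38.2).
Mode = (a−1)/b = 8/38.2 ≈ 0.209.

λ̂_MAP = 0.209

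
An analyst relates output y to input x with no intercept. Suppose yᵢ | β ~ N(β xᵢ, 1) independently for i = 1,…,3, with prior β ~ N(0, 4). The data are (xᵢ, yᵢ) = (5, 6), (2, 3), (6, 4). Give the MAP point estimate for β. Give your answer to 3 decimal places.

log p(β | y) = −Σ(yᵢ − βxᵢ)²/(2·1) − β²/(2·4) + const.
Setting the derivative to zero: Σxᵢ(yᵢ − βxᵢ)/1 − β/4 = 0, so β = Σxᵢyᵢ / (Σxᵢ² + σ²/τ²).
Σxᵢyᵢ = 5·6 + 2·3 + 6·4 = 60; Σxᵢ² = 65; σ²/τ² = 0.25.
β̂_MAP = 60 / (65 + 0.25) = 60/65.25 ≈ 0.920.

β̂_MAP = 0.920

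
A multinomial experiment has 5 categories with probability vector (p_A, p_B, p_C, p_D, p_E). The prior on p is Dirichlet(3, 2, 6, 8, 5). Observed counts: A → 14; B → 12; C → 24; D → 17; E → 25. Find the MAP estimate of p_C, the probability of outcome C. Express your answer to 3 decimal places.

The posterior is Dirichlet(αᵢ + nᵢ) = Dirichlet(17, 14, 30, 25, 30).
For a Dirichlet(a₁,…,a_K) with all aᵢ > 1, the mode has j-th component (aⱼ − 1)/(Σaᵢ − K).
Here Σaᵢ = 116 and K = 5, so p_C = (30 − 1)/(116 − 5) = 29/111 ≈ 0.261.

MAP estimate of p_C = 0.261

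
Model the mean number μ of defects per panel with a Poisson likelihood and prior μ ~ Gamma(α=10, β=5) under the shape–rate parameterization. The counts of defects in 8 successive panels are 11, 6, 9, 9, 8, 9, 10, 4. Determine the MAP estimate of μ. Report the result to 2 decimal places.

Σxᵢ = 11+6+9+9+8+9+10+4 = 66, with n = 8.
Posterior ∝ μ^9e^(−5μ) · μ^66e^(−8μ) = μ^75e^(−13μ), i.e. Gamma(shape=76, rate=13).
The mode of a Gamma(a, b) with a ≥ 1 (shape–rate) is (a−1)/b = 75/13 ≈ 5.77.

μ̂_MAP = 5.77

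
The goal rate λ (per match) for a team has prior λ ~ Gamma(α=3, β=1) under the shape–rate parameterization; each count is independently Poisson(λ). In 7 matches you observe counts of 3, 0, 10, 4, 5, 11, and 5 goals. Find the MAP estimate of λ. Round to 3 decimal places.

Σxᵢ = 3+0+10+4+5+11+5 = 38, with n = 7.
Posterior ∝ λ^2e^(−1λ) · λ^38e^(−7λ) = λ^40e^(−8λ), i.e. Gamma(shape=41, rate=8).
The mode of a Gamma(a, b) with a ≥ 1 (shape–rate) is (a−1)/b = 40/8 ≈ 5.000.

λ̂_MAP = 5.000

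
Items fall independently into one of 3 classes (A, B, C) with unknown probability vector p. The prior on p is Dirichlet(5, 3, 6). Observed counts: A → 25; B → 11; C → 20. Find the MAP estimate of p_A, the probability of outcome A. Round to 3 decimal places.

MAP estimate of p_A = 0.433

The posterior is Dirichlet(αᵢ + nᵢ) = Dirichlet(30, 14, 26).
For a Dirichlet(a₁,…,a_K) with all aᵢ > 1, the mode has j-th component (aⱼ − 1)/(Σaᵢ − K).
Here Σaᵢ = 70 and K = 3, so p_A = (30 − 1)/(70 − 3) = 29/67 ≈ 0.433.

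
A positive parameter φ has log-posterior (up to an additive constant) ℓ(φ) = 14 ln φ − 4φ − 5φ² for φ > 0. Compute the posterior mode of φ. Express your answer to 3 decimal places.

ℓ'(φ) = 14/φ − 4 − 10φ. Setting this to zero and multiplying by φ: 10φ² + 4φ − 14 = 0.
φ = (−4 + √(4² + 4·10·14)) / (2·10) = (−4 + √576) / 20 = (−4 + 24)/20 = 1.
ℓ''(φ) = −14/φ² − 10 < 0, confirming a maximum.

φ̂_MAP = 1.000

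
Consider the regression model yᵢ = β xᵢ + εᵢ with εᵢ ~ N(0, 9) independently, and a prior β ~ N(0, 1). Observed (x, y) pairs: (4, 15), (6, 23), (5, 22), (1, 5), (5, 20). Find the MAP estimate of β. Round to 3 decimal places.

β̂_MAP = 3.688

log p(β | y) = −Σ(yᵢ − βxᵢ)²/(2·9) − β²/(2·1) + const.
Setting the derivative to zero: Σxᵢ(yᵢ − βxᵢ)/9 − β/1 = 0, so β = Σxᵢyᵢ / (Σxᵢ² + σ²/τ²).
Σxᵢyᵢ = 4·15 + 6·23 + 5·22 + 1·5 + 5·20 = 413; Σxᵢ² = 103; σ²/τ² = 9.
β̂_MAP = 413 / (103 + 9) = 413/112 ≈ 3.688.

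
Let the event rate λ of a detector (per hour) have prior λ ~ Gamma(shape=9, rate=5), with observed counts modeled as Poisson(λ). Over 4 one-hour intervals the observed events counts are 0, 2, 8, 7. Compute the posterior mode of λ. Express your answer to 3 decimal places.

Σxᵢ = 0+2+8+7 = 17, with n = 4.
Posterior ∝ λ^8e^(−5λ) · λ^17e^(−4λ) = λ^25e^(−9λ), i.e. Gamma(shape=26, rate=9).
The mode of a Gamma(a, b) with a ≥ 1 (shape–rate) is (a−1)/b = 25/9 ≈ 2.778.

λ̂_MAP = 2.778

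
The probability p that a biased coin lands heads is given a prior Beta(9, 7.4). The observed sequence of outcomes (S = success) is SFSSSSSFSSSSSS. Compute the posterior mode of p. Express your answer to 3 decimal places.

Prior: Beta(9, 7.4).
Data: 12 successes in 14 trials (from the sequence). The binomial likelihood contributes p^12(1−p)^2, so the posterior is Beta(9+12, 7.4+2) = Beta(21, 9.4).
For Beta(a, b) with a, b > 1 the mode is (a−1)/(a+b−2) = 20/28.4 ≈ 0.704.

p̂_MAP = 0.704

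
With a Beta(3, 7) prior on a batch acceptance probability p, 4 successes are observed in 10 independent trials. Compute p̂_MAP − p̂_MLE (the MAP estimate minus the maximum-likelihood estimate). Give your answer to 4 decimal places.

Posterior is Beta(7, 13); MAP = (7−1)/(20−2) = 6/18 ≈ 0.33333.
MLE ignores the prior: p̂_MLE = k/n = 4/10 ≈ 0.40000.
Difference = 6/18 − 4/10 = -1/15 ≈ -0.0667.

MAP − MLE = -0.0667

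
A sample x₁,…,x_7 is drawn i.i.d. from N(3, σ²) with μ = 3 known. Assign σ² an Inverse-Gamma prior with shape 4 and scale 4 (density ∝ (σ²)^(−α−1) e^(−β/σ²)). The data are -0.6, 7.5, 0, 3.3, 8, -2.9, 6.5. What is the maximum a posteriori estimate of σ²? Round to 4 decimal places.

σ̂²_MAP = 7.1976

Sum of squared deviations about the known mean: SS = (-0.6−3)² + (7.5−3)² + (0−3)² + (3.3−3)² + (8−3)² + (-2.9−3)² + (6.5−3)² = 114.36.
The Normal likelihood contributes (σ²)^(−n/2) exp(−SS/(2σ²)), so the posterior is Inverse-Gamma(α + n/2, β + SS/2) = Inverse-Gamma(7.5, 61.18).
The mode of Inverse-Gamma(a, b) is b/(a+1) = 61.18/8.5 ≈ 7.1976.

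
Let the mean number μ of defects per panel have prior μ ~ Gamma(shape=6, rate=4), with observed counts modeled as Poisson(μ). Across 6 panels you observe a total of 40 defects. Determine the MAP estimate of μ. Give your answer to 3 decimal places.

μ̂_MAP = 4.500

Σxᵢ = 40, n = 6.
Posterior ∝ μ^5e^(−4μ) · μ^40e^(−6μ) = μ^45e^(−10μ), i.e. Gamma(shape=46, rate=10).
The mode of a Gamma(a, b) with a ≥ 1 (shape–rate) is (a−1)/b = 45/10 ≈ 4.500.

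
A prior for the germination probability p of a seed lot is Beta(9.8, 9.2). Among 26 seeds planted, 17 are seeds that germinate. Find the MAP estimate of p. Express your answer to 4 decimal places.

p̂_MAP = 0.6000

Prior: Beta(9.8, 9.2).
Data: 17 successes in 26 trials. The binomial likelihood contributes p^17(1−p)^9, so the posterior is Beta(9.8+17, 9.2+9) = Beta(26.8, 18.2).
For Beta(a, b) with a, b > 1 the mode is (a−1)/(a+b−2) = 25.8/43 ≈ 0.6000.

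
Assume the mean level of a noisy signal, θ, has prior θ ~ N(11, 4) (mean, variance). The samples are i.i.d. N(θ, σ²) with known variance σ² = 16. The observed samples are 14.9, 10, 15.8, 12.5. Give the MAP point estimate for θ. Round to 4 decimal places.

n = 4; x̄ = (14.9 + 10 + 15.8 + 12.5)/4 = 53.2/4 = 13.3.
For a Normal prior and Normal likelihood with known variance, the posterior is Normal; its mode equals its mean, the precision-weighted average.
Prior precision 1/σ₀² = 1/4 = 0.25; data precision n/σ² = 4/16 = 0.25.
θ̂ = (0.25·11 + 0.25·13.3) / (0.25 + 0.25) = 6.075/0.5 = 12.1500.

θ̂_MAP = 12.1500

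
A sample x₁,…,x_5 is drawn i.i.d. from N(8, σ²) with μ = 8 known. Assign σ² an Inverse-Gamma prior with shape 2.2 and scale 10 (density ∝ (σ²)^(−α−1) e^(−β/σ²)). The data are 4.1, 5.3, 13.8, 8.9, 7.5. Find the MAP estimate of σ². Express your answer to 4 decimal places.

Sum of squared deviations about the known mean: SS = (4.1−8)² + (5.3−8)² + (13.8−8)² + (8.9−8)² + (7.5−8)² = 57.2.
The Normal likelihood contributes (σ²)^(−n/2) exp(−SS/(2σ²)), so the posterior is Inverse-Gamma(α + n/2, β + SS/2) = Inverse-Gamma(4.7, 38.6).
The mode of Inverse-Gamma(a, b) is b/(a+1) = 38.6/5.7 ≈ 6.7719.

σ̂²_MAP = 6.7719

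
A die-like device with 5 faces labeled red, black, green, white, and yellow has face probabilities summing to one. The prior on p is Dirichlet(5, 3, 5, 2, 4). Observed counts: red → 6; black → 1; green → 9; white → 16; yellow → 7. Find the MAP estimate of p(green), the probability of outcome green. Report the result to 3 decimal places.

The posterior is Dirichlet(αᵢ + nᵢ) = Dirichlet(11, 4, 14, 18, 11).
For a Dirichlet(a₁,…,a_K) with all aᵢ > 1, the mode has j-th component (aⱼ − 1)/(Σaᵢ − K).
Here Σaᵢ = 58 and K = 5, so p(green) = (14 − 1)/(58 − 5) = 13/53 ≈ 0.245.

MAP estimate of p(green) = 0.245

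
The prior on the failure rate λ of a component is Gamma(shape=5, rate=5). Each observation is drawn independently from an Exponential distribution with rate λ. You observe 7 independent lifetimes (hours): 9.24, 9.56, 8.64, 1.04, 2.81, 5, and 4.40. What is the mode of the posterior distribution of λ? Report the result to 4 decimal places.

λ̂_MAP = 0.2408

The Exponential(rate=λ) likelihood is ∝ λ^n e^(−λΣtᵢ). Here n = 7 and Σtᵢ = 9.24 + 9.56 + 8.64 + 1.04 + 2.81 + 5 + 4.40 = 40.69.
Posterior ∝ λ^4e^(−5λ) · λ^7e^(−40.69λ) = λ^11e^(−45.69λ), i.e. Gamma(12, 45.69).
Mode = (a−1)/b = 11/45.69 ≈ 0.2408.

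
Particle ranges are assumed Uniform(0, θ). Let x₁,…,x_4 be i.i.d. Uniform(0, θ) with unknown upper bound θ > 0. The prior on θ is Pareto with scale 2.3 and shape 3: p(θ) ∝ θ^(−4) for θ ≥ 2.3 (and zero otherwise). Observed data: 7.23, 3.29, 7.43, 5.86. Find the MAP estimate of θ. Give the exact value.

The Uniform(0, θ) likelihood is θ^(−n) for θ ≥ max(xᵢ), zero otherwise. Here max(xᵢ) = 7.43.
Posterior ∝ θ^(−4) · θ^(−4) = θ^(−8) on θ ≥ max(2.3, 7.43) = 7.43.
This density is strictly decreasing in θ, so the posterior mode lies at the lower boundary of the support.

θ̂_MAP = 7.43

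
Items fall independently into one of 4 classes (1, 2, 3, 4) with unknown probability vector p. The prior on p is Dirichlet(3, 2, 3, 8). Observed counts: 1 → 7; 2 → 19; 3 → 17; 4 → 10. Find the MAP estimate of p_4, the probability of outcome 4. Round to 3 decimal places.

MAP estimate: 0.262

The posterior is Dirichlet(αᵢ + nᵢ) = Dirichlet(10, 21, 20, 18).
For a Dirichlet(a₁,…,a_K) with all aᵢ > 1, the mode has j-th component (aⱼ − 1)/(Σaᵢ − K).
Here Σaᵢ = 69 and K = 4, so p_4 = (18 − 1)/(69 − 4) = 17/65 ≈ 0.262.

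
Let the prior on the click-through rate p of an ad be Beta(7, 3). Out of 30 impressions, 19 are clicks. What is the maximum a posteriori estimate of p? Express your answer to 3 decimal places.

Prior: Beta(7, 3).
Data: 19 successes in 30 trials. The binomial likelihood contributes p^19(1−p)^11, so the posterior is Beta(7+19, 3+11) = Beta(26, 14).
For Beta(a, b) with a, b > 1 the mode is (a−1)/(a+b−2) = 25/38 ≈ 0.658.

p̂_MAP = 0.658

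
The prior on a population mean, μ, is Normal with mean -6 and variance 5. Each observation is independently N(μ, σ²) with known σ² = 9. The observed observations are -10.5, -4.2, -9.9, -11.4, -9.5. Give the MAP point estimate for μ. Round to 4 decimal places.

n = 5; x̄ = ((-10.5) + (-4.2) + (-9.9) + (-11.4) + (-9.5))/5 = -45.5/5 = -9.1.
For a Normal prior and Normal likelihood with known variance, the posterior is Normal; its mode equals its mean, the precision-weighted average.
Prior precision 1/σ₀² = 1/5 = 0.2; data precision n/σ² = 5/9.
μ̂ = (0.2·(-6) + (5/9)·(-9.1)) / (0.2 + 5/9) = (-563/90)/(34/45) = -563/68 ≈ -8.2794.

μ̂_MAP = -8.2794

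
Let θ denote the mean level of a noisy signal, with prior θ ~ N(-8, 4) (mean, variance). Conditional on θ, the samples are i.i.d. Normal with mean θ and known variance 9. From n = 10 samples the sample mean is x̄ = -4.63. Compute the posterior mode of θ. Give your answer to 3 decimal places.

θ̂_MAP = -5.249

n = 10, x̄ = -4.63.
For a Normal prior and Normal likelihood with known variance, the posterior is Normal; its mode equals its mean, the precision-weighted average.
Prior precision 1/σ₀² = 1/4 = 0.25; data precision n/σ² = 10/9.
θ̂ = (0.25·(-8) + (10/9)·(-4.63)) / (0.25 + 10/9) = (-643/90)/(49/36) = -1286/245 ≈ -5.249.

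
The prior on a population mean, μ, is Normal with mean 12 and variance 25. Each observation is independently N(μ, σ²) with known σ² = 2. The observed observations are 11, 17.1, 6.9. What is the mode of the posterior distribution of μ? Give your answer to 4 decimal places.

μ̂_MAP = 11.6753

n = 3; x̄ = (11 + 17.1 + 6.9)/3 = 35/3 = 35/3 ≈ 11.6667.
For a Normal prior and Normal likelihood with known variance, the posterior is Normal; its mode equals its mean, the precision-weighted average.
Prior precision 1/σ₀² = 1/25 = 0.04; data precision n/σ² = 3/2 = 1.5.
μ̂ = (0.04·12 + 1.5·(35/3)) / (0.04 + 1.5) = 17.98/1.54 = 899/77 ≈ 11.6753.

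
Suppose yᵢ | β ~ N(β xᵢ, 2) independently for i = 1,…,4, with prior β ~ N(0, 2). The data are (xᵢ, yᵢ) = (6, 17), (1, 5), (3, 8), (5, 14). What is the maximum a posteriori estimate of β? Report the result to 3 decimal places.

β̂_MAP = 2.792

log p(β | y) = −Σ(yᵢ − βxᵢ)²/(2·2) − β²/(2·2) + const.
Setting the derivative to zero: Σxᵢ(yᵢ − βxᵢ)/2 − β/2 = 0, so β = Σxᵢyᵢ / (Σxᵢ² + σ²/τ²).
Σxᵢyᵢ = 6·17 + 1·5 + 3·8 + 5·14 = 201; Σxᵢ² = 71; σ²/τ² = 1.
β̂_MAP = 201 / (71 + 1) = 201/72 ≈ 2.792.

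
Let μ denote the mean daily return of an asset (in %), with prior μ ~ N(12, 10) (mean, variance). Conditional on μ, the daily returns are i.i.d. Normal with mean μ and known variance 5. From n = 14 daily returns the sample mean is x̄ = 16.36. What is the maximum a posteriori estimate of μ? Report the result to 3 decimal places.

μ̂_MAP = 16.210

n = 14, x̄ = 16.36.
For a Normal prior and Normal likelihood with known variance, the posterior is Normal; its mode equals its mean, the precision-weighted average.
Prior precision 1/σ₀² = 1/10 = 0.1; data precision n/σ² = 14/5 = 2.8.
μ̂ = (0.1·12 + 2.8·16.36) / (0.1 + 2.8) = 47.008/2.9 = 11752/725 ≈ 16.210.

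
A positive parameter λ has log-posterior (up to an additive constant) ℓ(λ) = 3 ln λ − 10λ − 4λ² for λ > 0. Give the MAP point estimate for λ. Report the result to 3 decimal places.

ℓ'(λ) = 3/λ − 10 − 8λ. Setting this to zero and multiplying by λ: 8λ² + 10λ − 3 = 0.
λ = (−10 + √(10² + 4·8·3)) / (2·8) = (−10 + √196) / 16 = (−10 + 14)/16 = 1/4.
ℓ''(λ) = −3/λ² − 8 < 0, confirming a maximum.

λ̂_MAP = 0.250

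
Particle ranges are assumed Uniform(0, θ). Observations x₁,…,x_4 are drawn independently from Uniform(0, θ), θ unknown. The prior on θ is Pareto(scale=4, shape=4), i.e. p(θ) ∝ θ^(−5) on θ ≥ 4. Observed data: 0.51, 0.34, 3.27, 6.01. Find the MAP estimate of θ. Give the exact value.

The Uniform(0, θ) likelihood is θ^(−n) for θ ≥ max(xᵢ), zero otherwise. Here max(xᵢ) = 6.01.
Posterior ∝ θ^(−5) · θ^(−4) = θ^(−9) on θ ≥ max(4, 6.01) = 6.01.
This density is strictly decreasing in θ, so the posterior mode lies at the lower boundary of the support.

θ̂_MAP = 6.01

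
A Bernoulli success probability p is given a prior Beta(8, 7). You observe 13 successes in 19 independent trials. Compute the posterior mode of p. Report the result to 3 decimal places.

Prior: Beta(8, 7).
Data: 13 successes in 19 trials. The binomial likelihood contributes p^13(1−p)^6, so the posterior is Beta(8+13, 7+6) = Beta(21, 13).
For Beta(a, b) with a, b > 1 the mode is (a−1)/(a+b−2) = 20/32 ≈ 0.625.

p̂_MAP = 0.625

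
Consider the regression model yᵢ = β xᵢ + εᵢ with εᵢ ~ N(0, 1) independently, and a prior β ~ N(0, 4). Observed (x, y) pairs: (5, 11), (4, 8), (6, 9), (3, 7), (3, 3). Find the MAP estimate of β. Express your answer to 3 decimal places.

β̂_MAP = 1.795

log p(β | y) = −Σ(yᵢ − βxᵢ)²/(2·1) − β²/(2·4) + const.
Setting the derivative to zero: Σxᵢ(yᵢ − βxᵢ)/1 − β/4 = 0, so β = Σxᵢyᵢ / (Σxᵢ² + σ²/τ²).
Σxᵢyᵢ = 5·11 + 4·8 + 6·9 + 3·7 + 3·3 = 171; Σxᵢ² = 95; σ²/τ² = 0.25.
β̂_MAP = 171 / (95 + 0.25) = 171/95.25 ≈ 1.795.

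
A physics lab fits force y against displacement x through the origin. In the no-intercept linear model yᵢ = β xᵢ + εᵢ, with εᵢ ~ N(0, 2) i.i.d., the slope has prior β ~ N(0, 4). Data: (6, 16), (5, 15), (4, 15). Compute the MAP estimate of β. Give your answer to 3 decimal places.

log p(β | y) = −Σ(yᵢ − βxᵢ)²/(2·2) − β²/(2·4) + const.
Setting the derivative to zero: Σxᵢ(yᵢ − βxᵢ)/2 − β/4 = 0, so β = Σxᵢyᵢ / (Σxᵢ² + σ²/τ²).
Σxᵢyᵢ = 6·16 + 5·15 + 4·15 = 231; Σxᵢ² = 77; σ²/τ² = 0.5.
β̂_MAP = 231 / (77 + 0.5) = 231/77.5 ≈ 2.981.

β̂_MAP = 2.981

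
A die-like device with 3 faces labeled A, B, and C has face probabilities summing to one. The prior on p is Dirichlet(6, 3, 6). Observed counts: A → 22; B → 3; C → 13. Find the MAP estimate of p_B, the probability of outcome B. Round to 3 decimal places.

MAP estimate of p_B = 0.100

The posterior is Dirichlet(αᵢ + nᵢ) = Dirichlet(28, 6, 19).
For a Dirichlet(a₁,…,a_K) with all aᵢ > 1, the mode has j-th component (aⱼ − 1)/(Σaᵢ − K).
Here Σaᵢ = 53 and K = 3, so p_B = (6 − 1)/(53 − 3) = 5/50 ≈ 0.100.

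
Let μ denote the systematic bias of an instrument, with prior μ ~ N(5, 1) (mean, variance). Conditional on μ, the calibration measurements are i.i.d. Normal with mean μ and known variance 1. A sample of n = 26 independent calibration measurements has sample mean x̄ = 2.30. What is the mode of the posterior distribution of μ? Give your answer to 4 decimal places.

n = 26, x̄ = 2.30.
For a Normal prior and Normal likelihood with known variance, the posterior is Normal; its mode equals its mean, the precision-weighted average.
Prior precision 1/σ₀² = 1/1 = 1; data precision n/σ² = 26/1 = 26.
μ̂ = (1·5 + 26·2.3) / (1 + 26) = 64.8/27 = 2.4000.

μ̂_MAP = 2.4000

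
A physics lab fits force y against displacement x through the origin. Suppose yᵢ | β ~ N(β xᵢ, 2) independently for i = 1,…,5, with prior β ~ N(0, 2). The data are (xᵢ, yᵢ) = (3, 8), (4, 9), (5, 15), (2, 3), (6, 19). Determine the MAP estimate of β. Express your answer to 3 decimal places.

β̂_MAP = 2.802

log p(β | y) = −Σ(yᵢ − βxᵢ)²/(2·2) − β²/(2·2) + const.
Setting the derivative to zero: Σxᵢ(yᵢ − βxᵢ)/2 − β/2 = 0, so β = Σxᵢyᵢ / (Σxᵢ² + σ²/τ²).
Σxᵢyᵢ = 3·8 + 4·9 + 5·15 + 2·3 + 6·19 = 255; Σxᵢ² = 90; σ²/τ² = 1.
β̂_MAP = 255 / (90 + 1) = 255/91 ≈ 2.802.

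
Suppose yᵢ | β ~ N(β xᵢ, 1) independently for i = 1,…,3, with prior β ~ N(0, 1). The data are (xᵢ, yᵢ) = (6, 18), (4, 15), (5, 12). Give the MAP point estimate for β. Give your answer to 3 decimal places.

β̂_MAP = 2.923

log p(β | y) = −Σ(yᵢ − βxᵢ)²/(2·1) − β²/(2·1) + const.
Setting the derivative to zero: Σxᵢ(yᵢ − βxᵢ)/1 − β/1 = 0, so β = Σxᵢyᵢ / (Σxᵢ² + σ²/τ²).
Σxᵢyᵢ = 6·18 + 4·15 + 5·12 = 228; Σxᵢ² = 77; σ²/τ² = 1.
β̂_MAP = 228 / (77 + 1) = 228/78 ≈ 2.923.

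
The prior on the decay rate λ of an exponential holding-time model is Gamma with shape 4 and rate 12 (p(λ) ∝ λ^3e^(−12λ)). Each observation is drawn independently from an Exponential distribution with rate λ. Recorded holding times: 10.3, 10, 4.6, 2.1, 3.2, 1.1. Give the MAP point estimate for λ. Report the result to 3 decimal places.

The Exponential(rate=λ) likelihood is ∝ λ^n e^(−λΣtᵢ). Here n = 6 and Σtᵢ = 10.3 + 10 + 4.6 + 2.1 + 3.2 + 1.1 = 31.3.
Posterior ∝ λ^3e^(−12λ) · λ^6e^(−31.3λ) = λ^9e^(−43.3λ), i.e. Gamma(10, 43.3).
Mode = (a−1)/b = 9/43.3 ≈ 0.208.

λ̂_MAP = 0.208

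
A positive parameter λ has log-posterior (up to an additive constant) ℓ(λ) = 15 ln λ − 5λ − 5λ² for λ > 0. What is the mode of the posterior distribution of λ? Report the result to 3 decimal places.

ℓ'(λ) = 15/λ − 5 − 10λ. Setting this to zero and multiplying by λ: 10λ² + 5λ − 15 = 0.
λ = (−5 + √(5² + 4·10·15)) / (2·10) = (−5 + √625) / 20 = (−5 + 25)/20 = 1.
ℓ''(λ) = −15/λ² − 10 < 0, confirming a maximum.

λ̂_MAP = 1.000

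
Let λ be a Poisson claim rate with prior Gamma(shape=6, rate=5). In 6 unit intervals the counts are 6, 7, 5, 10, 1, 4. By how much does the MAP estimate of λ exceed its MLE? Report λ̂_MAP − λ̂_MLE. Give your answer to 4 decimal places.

Σxᵢ = 33. Posterior is Gamma(39, 11); MAP = (39−1)/11 = 38/11 ≈ 3.45455.
MLE = x̄ = 33/6 ≈ 5.50000.
Difference = 38/11 − 33/6 = -45/22 ≈ -2.0455.

MAP − MLE = -2.0455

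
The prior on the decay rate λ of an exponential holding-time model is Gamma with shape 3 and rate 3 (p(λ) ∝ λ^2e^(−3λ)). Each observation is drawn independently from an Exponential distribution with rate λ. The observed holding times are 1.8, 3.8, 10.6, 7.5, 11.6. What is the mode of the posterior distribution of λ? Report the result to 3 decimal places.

The Exponential(rate=λ) likelihood is ∝ λ^n e^(−λΣtᵢ). Here n = 5 and Σtᵢ = 1.8 + 3.8 + 10.6 + 7.5 + 11.6 = 35.3.
Posterior ∝ λ^2e^(−3λ) · λ^5e^(−35.3λ) = λ^7e^(−38.3λ), i.e. Gamma(8, 38.3).
Mode = (a−1)/b = 7/38.3 ≈ 0.183.

λ̂_MAP = 0.183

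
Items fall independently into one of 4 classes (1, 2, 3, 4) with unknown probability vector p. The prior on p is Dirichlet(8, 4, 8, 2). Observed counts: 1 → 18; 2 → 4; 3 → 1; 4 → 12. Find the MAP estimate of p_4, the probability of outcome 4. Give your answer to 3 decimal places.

MAP estimate: 0.245

The posterior is Dirichlet(αᵢ + nᵢ) = Dirichlet(26, 8, 9, 14).
For a Dirichlet(a₁,…,a_K) with all aᵢ > 1, the mode has j-th component (aⱼ − 1)/(Σaᵢ − K).
Here Σaᵢ = 57 and K = 4, so p_4 = (14 − 1)/(57 − 4) = 13/53 ≈ 0.245.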